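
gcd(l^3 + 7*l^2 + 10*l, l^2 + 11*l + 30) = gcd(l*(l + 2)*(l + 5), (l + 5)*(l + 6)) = l + 5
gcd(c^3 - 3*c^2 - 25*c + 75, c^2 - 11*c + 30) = c - 5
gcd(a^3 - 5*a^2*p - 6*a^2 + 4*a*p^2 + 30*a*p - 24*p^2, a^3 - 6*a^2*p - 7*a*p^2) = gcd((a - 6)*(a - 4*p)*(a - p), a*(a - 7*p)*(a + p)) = 1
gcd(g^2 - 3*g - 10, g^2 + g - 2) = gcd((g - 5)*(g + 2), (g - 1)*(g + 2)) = g + 2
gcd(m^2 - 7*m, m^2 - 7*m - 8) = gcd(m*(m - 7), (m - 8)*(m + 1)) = 1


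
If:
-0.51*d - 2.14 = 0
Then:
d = -4.20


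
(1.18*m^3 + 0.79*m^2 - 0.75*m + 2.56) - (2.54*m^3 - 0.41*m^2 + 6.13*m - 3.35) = -1.36*m^3 + 1.2*m^2 - 6.88*m + 5.91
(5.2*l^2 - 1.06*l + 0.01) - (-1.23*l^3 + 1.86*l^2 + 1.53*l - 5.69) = 1.23*l^3 + 3.34*l^2 - 2.59*l + 5.7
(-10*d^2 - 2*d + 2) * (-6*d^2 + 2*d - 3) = 60*d^4 - 8*d^3 + 14*d^2 + 10*d - 6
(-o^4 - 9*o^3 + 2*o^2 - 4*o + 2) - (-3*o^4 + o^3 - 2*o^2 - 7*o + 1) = 2*o^4 - 10*o^3 + 4*o^2 + 3*o + 1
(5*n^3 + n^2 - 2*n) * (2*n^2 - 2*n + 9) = 10*n^5 - 8*n^4 + 39*n^3 + 13*n^2 - 18*n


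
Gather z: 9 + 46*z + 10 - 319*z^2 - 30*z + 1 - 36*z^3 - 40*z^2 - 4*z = -36*z^3 - 359*z^2 + 12*z + 20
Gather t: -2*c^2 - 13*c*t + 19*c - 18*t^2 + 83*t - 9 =-2*c^2 + 19*c - 18*t^2 + t*(83 - 13*c) - 9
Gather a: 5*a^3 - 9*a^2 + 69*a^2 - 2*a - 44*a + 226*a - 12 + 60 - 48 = 5*a^3 + 60*a^2 + 180*a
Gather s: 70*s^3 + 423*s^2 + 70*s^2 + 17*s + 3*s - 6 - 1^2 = 70*s^3 + 493*s^2 + 20*s - 7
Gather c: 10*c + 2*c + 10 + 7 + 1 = 12*c + 18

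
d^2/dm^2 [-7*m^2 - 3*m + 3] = -14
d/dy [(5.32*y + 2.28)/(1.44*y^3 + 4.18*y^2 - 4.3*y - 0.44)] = (-15.3216*y^3 - 32.0872*y^2 - 19.0608*y + 7.4632)/(2.0736*y^6 + 12.0384*y^5 + 5.0884*y^4 - 37.2152*y^3 + 14.8116*y^2 + 3.784*y + 0.1936)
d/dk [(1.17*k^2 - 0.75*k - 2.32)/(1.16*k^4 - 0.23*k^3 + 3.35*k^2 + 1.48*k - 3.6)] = (-2.7144*k^5 + 2.8791*k^4 + 10.4198*k^3 + 2.6433*k^2 + 7.12*k + 6.1336)/(1.3456*k^8 - 0.5336*k^7 + 7.8249*k^6 + 1.8926*k^5 + 2.1897*k^4 + 11.572*k^3 - 21.9296*k^2 - 10.656*k + 12.96)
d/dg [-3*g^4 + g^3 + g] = -12*g^3 + 3*g^2 + 1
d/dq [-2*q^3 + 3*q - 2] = 3 - 6*q^2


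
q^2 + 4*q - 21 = (q - 3)*(q + 7)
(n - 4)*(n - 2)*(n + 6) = n^3 - 28*n + 48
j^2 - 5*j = j*(j - 5)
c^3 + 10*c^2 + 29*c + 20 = (c + 1)*(c + 4)*(c + 5)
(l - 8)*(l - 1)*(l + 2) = l^3 - 7*l^2 - 10*l + 16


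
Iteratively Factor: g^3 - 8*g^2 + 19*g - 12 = (g - 4)*(g^2 - 4*g + 3) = (g - 4)*(g - 1)*(g - 3)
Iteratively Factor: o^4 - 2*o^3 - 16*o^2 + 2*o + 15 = (o - 1)*(o^3 - o^2 - 17*o - 15) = (o - 5)*(o - 1)*(o^2 + 4*o + 3) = (o - 5)*(o - 1)*(o + 3)*(o + 1)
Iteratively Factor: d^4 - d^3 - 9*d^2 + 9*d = (d)*(d^3 - d^2 - 9*d + 9) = d*(d - 3)*(d^2 + 2*d - 3) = d*(d - 3)*(d - 1)*(d + 3)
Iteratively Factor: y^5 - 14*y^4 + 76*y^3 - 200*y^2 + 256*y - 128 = (y - 2)*(y^4 - 12*y^3 + 52*y^2 - 96*y + 64) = (y - 4)*(y - 2)*(y^3 - 8*y^2 + 20*y - 16) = (y - 4)*(y - 2)^2*(y^2 - 6*y + 8) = (y - 4)*(y - 2)^3*(y - 4)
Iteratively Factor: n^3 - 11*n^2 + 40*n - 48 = (n - 4)*(n^2 - 7*n + 12) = (n - 4)^2*(n - 3)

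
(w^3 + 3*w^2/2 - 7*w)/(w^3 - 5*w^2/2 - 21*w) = (w - 2)/(w - 6)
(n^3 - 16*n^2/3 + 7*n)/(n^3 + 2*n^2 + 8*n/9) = 3*(3*n^2 - 16*n + 21)/(9*n^2 + 18*n + 8)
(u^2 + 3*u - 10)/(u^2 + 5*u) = (u - 2)/u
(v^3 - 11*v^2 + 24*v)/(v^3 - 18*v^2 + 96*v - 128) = v*(v - 3)/(v^2 - 10*v + 16)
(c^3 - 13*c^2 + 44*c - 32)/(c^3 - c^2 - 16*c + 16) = (c - 8)/(c + 4)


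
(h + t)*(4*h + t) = 4*h^2 + 5*h*t + t^2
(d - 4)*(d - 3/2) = d^2 - 11*d/2 + 6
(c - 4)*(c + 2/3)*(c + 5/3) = c^3 - 5*c^2/3 - 74*c/9 - 40/9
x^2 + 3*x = x*(x + 3)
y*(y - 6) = y^2 - 6*y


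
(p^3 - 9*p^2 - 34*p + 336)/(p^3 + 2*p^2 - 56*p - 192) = (p - 7)/(p + 4)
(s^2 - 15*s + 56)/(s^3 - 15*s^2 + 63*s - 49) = (s - 8)/(s^2 - 8*s + 7)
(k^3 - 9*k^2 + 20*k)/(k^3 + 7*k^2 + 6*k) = (k^2 - 9*k + 20)/(k^2 + 7*k + 6)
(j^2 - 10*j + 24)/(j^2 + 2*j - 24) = (j - 6)/(j + 6)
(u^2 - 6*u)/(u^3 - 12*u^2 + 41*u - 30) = u/(u^2 - 6*u + 5)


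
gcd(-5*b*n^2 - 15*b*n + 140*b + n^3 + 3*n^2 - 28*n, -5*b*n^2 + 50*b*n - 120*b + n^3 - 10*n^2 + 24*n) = 5*b*n - 20*b - n^2 + 4*n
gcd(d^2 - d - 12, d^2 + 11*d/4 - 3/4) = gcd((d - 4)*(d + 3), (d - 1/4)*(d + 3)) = d + 3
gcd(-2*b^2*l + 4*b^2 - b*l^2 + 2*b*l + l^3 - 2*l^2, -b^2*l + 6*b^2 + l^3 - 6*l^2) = b + l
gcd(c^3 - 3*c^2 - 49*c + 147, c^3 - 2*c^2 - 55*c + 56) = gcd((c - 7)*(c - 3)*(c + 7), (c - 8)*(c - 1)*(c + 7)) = c + 7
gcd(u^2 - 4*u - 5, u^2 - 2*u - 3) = u + 1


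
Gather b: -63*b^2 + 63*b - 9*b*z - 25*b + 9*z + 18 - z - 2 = -63*b^2 + b*(38 - 9*z) + 8*z + 16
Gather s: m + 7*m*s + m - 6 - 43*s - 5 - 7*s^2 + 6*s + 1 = 2*m - 7*s^2 + s*(7*m - 37) - 10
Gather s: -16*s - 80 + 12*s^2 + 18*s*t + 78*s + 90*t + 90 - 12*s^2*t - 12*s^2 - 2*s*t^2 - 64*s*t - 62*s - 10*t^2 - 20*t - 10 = -12*s^2*t + s*(-2*t^2 - 46*t) - 10*t^2 + 70*t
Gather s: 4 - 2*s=4 - 2*s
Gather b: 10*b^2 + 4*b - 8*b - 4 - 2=10*b^2 - 4*b - 6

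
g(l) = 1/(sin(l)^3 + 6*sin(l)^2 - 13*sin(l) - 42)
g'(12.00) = 0.01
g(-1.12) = -0.04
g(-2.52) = -0.03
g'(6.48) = 0.01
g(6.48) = -0.02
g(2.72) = -0.02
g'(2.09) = -0.00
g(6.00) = -0.03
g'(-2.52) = -0.01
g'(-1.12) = 0.01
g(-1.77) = -0.04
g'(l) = (-3*sin(l)^2*cos(l) - 12*sin(l)*cos(l) + 13*cos(l))/(sin(l)^3 + 6*sin(l)^2 - 13*sin(l) - 42)^2 = (-3*sin(l)^2 - 12*sin(l) + 13)*cos(l)/(sin(l)^3 + 6*sin(l)^2 - 13*sin(l) - 42)^2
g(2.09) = -0.02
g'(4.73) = 0.00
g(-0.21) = -0.03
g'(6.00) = 0.01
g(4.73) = -0.04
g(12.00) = -0.03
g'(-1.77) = -0.01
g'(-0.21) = 0.01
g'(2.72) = -0.00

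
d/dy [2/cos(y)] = 2*sin(y)/cos(y)^2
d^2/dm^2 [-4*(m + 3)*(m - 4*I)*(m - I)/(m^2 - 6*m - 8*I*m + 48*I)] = (m^3*(-208 - 216*I) + m^2*(-3168 + 10368*I) + m*(70848 - 6912*I) + 5760 - 124416*I)/(m^6 + m^5*(-18 - 24*I) + m^4*(-84 + 432*I) + m^3*(3240 - 2080*I) + m^2*(-20736 - 4032*I) + m*(41472 + 55296*I) - 110592*I)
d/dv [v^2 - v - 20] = 2*v - 1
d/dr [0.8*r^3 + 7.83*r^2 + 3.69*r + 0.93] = 2.4*r^2 + 15.66*r + 3.69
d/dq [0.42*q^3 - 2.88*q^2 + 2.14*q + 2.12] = 1.26*q^2 - 5.76*q + 2.14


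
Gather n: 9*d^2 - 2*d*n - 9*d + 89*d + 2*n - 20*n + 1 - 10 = 9*d^2 + 80*d + n*(-2*d - 18) - 9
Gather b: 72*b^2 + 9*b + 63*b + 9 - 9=72*b^2 + 72*b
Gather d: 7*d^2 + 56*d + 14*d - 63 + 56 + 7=7*d^2 + 70*d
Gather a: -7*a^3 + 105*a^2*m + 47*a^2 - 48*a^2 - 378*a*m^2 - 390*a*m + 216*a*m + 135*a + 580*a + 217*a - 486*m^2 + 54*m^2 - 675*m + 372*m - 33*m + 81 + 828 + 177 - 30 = -7*a^3 + a^2*(105*m - 1) + a*(-378*m^2 - 174*m + 932) - 432*m^2 - 336*m + 1056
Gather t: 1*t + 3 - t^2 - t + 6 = 9 - t^2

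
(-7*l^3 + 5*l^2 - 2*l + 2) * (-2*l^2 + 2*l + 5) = 14*l^5 - 24*l^4 - 21*l^3 + 17*l^2 - 6*l + 10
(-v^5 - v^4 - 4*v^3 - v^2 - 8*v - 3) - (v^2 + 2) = -v^5 - v^4 - 4*v^3 - 2*v^2 - 8*v - 5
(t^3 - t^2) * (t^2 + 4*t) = t^5 + 3*t^4 - 4*t^3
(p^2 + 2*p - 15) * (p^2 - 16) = p^4 + 2*p^3 - 31*p^2 - 32*p + 240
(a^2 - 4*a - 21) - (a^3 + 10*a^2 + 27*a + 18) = -a^3 - 9*a^2 - 31*a - 39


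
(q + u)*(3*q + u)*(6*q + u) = 18*q^3 + 27*q^2*u + 10*q*u^2 + u^3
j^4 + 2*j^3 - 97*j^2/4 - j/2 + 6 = (j - 4)*(j - 1/2)*(j + 1/2)*(j + 6)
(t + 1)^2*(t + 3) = t^3 + 5*t^2 + 7*t + 3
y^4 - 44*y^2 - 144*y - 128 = (y - 8)*(y + 2)^2*(y + 4)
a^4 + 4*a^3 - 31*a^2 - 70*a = a*(a - 5)*(a + 2)*(a + 7)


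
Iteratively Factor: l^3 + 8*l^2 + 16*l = (l + 4)*(l^2 + 4*l) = l*(l + 4)*(l + 4)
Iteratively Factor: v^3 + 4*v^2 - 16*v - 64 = (v - 4)*(v^2 + 8*v + 16) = (v - 4)*(v + 4)*(v + 4)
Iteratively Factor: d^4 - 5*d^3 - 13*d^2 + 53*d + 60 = (d + 3)*(d^3 - 8*d^2 + 11*d + 20) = (d + 1)*(d + 3)*(d^2 - 9*d + 20) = (d - 4)*(d + 1)*(d + 3)*(d - 5)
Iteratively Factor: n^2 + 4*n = (n)*(n + 4)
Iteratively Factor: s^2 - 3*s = (s)*(s - 3)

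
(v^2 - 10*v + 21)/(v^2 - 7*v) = (v - 3)/v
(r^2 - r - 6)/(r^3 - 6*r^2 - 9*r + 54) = (r + 2)/(r^2 - 3*r - 18)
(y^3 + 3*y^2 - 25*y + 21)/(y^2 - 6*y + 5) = (y^2 + 4*y - 21)/(y - 5)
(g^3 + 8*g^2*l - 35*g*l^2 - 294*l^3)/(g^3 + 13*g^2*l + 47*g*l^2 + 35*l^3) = (g^2 + g*l - 42*l^2)/(g^2 + 6*g*l + 5*l^2)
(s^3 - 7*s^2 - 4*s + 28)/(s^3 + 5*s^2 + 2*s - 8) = (s^2 - 9*s + 14)/(s^2 + 3*s - 4)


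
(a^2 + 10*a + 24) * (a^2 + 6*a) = a^4 + 16*a^3 + 84*a^2 + 144*a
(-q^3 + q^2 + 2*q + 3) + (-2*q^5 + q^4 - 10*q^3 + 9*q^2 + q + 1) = -2*q^5 + q^4 - 11*q^3 + 10*q^2 + 3*q + 4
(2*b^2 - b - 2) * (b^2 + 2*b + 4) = 2*b^4 + 3*b^3 + 4*b^2 - 8*b - 8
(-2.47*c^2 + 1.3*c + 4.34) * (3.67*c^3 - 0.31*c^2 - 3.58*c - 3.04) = -9.0649*c^5 + 5.5367*c^4 + 24.3674*c^3 + 1.5094*c^2 - 19.4892*c - 13.1936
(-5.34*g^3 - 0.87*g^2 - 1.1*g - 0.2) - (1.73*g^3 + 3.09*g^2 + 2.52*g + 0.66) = -7.07*g^3 - 3.96*g^2 - 3.62*g - 0.86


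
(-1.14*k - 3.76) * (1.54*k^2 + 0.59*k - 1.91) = -1.7556*k^3 - 6.463*k^2 - 0.0410000000000004*k + 7.1816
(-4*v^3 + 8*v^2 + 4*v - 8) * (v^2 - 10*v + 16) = -4*v^5 + 48*v^4 - 140*v^3 + 80*v^2 + 144*v - 128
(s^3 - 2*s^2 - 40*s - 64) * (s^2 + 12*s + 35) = s^5 + 10*s^4 - 29*s^3 - 614*s^2 - 2168*s - 2240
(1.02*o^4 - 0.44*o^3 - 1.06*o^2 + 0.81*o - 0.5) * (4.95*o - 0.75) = 5.049*o^5 - 2.943*o^4 - 4.917*o^3 + 4.8045*o^2 - 3.0825*o + 0.375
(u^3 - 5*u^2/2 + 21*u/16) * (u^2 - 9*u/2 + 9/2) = u^5 - 7*u^4 + 273*u^3/16 - 549*u^2/32 + 189*u/32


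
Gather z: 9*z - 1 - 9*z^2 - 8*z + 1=-9*z^2 + z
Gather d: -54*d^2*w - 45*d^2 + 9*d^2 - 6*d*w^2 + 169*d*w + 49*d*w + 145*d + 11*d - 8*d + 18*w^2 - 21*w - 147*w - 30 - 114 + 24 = d^2*(-54*w - 36) + d*(-6*w^2 + 218*w + 148) + 18*w^2 - 168*w - 120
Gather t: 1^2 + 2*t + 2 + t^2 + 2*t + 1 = t^2 + 4*t + 4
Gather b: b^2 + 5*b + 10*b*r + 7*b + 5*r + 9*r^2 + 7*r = b^2 + b*(10*r + 12) + 9*r^2 + 12*r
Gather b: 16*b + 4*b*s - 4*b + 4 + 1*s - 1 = b*(4*s + 12) + s + 3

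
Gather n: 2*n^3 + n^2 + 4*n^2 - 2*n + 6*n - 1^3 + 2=2*n^3 + 5*n^2 + 4*n + 1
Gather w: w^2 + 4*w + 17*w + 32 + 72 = w^2 + 21*w + 104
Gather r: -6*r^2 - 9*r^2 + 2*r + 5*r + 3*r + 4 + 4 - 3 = -15*r^2 + 10*r + 5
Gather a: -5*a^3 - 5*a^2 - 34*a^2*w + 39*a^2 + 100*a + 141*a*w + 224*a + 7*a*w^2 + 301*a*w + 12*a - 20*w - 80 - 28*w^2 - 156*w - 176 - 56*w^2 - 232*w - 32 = -5*a^3 + a^2*(34 - 34*w) + a*(7*w^2 + 442*w + 336) - 84*w^2 - 408*w - 288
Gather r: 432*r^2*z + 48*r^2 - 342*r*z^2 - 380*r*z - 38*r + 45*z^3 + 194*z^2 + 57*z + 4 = r^2*(432*z + 48) + r*(-342*z^2 - 380*z - 38) + 45*z^3 + 194*z^2 + 57*z + 4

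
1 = 1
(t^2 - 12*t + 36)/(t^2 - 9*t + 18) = (t - 6)/(t - 3)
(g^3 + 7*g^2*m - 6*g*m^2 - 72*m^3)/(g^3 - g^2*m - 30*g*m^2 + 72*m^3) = (g + 4*m)/(g - 4*m)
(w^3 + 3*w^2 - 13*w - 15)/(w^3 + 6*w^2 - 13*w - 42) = (w^2 + 6*w + 5)/(w^2 + 9*w + 14)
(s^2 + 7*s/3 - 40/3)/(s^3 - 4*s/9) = 3*(3*s^2 + 7*s - 40)/(s*(9*s^2 - 4))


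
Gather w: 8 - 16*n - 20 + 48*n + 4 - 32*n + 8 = 0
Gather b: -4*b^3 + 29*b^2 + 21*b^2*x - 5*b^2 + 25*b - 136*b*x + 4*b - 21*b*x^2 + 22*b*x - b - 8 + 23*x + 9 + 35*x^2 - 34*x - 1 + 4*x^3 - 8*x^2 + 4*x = -4*b^3 + b^2*(21*x + 24) + b*(-21*x^2 - 114*x + 28) + 4*x^3 + 27*x^2 - 7*x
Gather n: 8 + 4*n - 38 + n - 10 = 5*n - 40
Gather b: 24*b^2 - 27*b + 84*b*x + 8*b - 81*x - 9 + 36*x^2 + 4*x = 24*b^2 + b*(84*x - 19) + 36*x^2 - 77*x - 9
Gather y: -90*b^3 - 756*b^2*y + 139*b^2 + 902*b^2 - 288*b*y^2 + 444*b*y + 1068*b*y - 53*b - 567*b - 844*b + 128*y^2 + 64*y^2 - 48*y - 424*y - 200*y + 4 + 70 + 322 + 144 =-90*b^3 + 1041*b^2 - 1464*b + y^2*(192 - 288*b) + y*(-756*b^2 + 1512*b - 672) + 540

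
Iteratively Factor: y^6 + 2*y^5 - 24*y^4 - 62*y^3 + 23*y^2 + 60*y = (y + 1)*(y^5 + y^4 - 25*y^3 - 37*y^2 + 60*y) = (y - 5)*(y + 1)*(y^4 + 6*y^3 + 5*y^2 - 12*y) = (y - 5)*(y + 1)*(y + 3)*(y^3 + 3*y^2 - 4*y) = (y - 5)*(y + 1)*(y + 3)*(y + 4)*(y^2 - y) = y*(y - 5)*(y + 1)*(y + 3)*(y + 4)*(y - 1)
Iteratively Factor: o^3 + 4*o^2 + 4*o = (o)*(o^2 + 4*o + 4) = o*(o + 2)*(o + 2)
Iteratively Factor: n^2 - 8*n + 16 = (n - 4)*(n - 4)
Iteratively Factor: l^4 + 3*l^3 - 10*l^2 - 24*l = (l)*(l^3 + 3*l^2 - 10*l - 24) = l*(l + 4)*(l^2 - l - 6) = l*(l - 3)*(l + 4)*(l + 2)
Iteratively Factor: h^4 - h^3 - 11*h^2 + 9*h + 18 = (h + 1)*(h^3 - 2*h^2 - 9*h + 18) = (h - 2)*(h + 1)*(h^2 - 9) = (h - 3)*(h - 2)*(h + 1)*(h + 3)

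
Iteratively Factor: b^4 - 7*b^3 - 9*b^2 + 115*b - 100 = (b - 1)*(b^3 - 6*b^2 - 15*b + 100) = (b - 5)*(b - 1)*(b^2 - b - 20) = (b - 5)*(b - 1)*(b + 4)*(b - 5)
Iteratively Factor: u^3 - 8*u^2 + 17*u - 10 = (u - 1)*(u^2 - 7*u + 10) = (u - 2)*(u - 1)*(u - 5)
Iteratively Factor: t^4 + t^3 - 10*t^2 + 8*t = (t)*(t^3 + t^2 - 10*t + 8) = t*(t - 1)*(t^2 + 2*t - 8) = t*(t - 2)*(t - 1)*(t + 4)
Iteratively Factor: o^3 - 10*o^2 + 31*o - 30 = (o - 3)*(o^2 - 7*o + 10) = (o - 3)*(o - 2)*(o - 5)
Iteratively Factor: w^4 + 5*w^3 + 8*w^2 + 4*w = (w)*(w^3 + 5*w^2 + 8*w + 4) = w*(w + 1)*(w^2 + 4*w + 4) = w*(w + 1)*(w + 2)*(w + 2)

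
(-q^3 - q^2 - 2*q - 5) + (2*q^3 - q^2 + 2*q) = q^3 - 2*q^2 - 5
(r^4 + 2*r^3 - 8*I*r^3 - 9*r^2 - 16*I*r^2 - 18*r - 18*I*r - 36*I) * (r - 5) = r^5 - 3*r^4 - 8*I*r^4 - 19*r^3 + 24*I*r^3 + 27*r^2 + 62*I*r^2 + 90*r + 54*I*r + 180*I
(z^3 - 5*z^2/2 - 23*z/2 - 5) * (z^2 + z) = z^5 - 3*z^4/2 - 14*z^3 - 33*z^2/2 - 5*z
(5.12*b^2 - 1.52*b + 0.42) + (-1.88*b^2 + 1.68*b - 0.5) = 3.24*b^2 + 0.16*b - 0.08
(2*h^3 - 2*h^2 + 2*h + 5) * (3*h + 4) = 6*h^4 + 2*h^3 - 2*h^2 + 23*h + 20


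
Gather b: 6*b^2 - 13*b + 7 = 6*b^2 - 13*b + 7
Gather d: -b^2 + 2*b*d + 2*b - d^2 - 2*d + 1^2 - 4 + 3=-b^2 + 2*b - d^2 + d*(2*b - 2)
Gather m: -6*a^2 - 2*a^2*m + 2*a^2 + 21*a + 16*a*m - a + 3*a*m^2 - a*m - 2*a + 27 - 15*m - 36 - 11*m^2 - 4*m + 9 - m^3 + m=-4*a^2 + 18*a - m^3 + m^2*(3*a - 11) + m*(-2*a^2 + 15*a - 18)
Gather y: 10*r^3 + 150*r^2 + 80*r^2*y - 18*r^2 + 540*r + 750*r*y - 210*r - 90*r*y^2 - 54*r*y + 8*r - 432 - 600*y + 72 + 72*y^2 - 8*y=10*r^3 + 132*r^2 + 338*r + y^2*(72 - 90*r) + y*(80*r^2 + 696*r - 608) - 360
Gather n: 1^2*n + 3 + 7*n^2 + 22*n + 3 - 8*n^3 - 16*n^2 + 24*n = -8*n^3 - 9*n^2 + 47*n + 6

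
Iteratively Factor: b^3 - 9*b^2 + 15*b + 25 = (b + 1)*(b^2 - 10*b + 25) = (b - 5)*(b + 1)*(b - 5)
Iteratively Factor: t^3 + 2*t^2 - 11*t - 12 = (t - 3)*(t^2 + 5*t + 4) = (t - 3)*(t + 4)*(t + 1)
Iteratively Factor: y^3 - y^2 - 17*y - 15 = (y - 5)*(y^2 + 4*y + 3) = (y - 5)*(y + 3)*(y + 1)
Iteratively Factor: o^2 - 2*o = (o)*(o - 2)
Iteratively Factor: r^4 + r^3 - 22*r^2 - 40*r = (r + 4)*(r^3 - 3*r^2 - 10*r) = r*(r + 4)*(r^2 - 3*r - 10) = r*(r + 2)*(r + 4)*(r - 5)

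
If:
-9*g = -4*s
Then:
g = 4*s/9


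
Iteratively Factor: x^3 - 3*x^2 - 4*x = (x - 4)*(x^2 + x) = x*(x - 4)*(x + 1)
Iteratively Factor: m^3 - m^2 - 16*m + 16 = (m - 4)*(m^2 + 3*m - 4) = (m - 4)*(m - 1)*(m + 4)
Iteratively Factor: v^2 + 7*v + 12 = (v + 4)*(v + 3)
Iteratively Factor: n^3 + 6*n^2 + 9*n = (n + 3)*(n^2 + 3*n) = (n + 3)^2*(n)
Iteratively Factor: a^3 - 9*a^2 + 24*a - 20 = (a - 2)*(a^2 - 7*a + 10) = (a - 2)^2*(a - 5)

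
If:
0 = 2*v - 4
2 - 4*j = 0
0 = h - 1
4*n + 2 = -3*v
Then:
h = 1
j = 1/2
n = -2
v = 2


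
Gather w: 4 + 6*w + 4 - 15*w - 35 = -9*w - 27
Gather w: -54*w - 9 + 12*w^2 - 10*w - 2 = 12*w^2 - 64*w - 11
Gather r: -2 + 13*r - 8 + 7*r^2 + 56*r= 7*r^2 + 69*r - 10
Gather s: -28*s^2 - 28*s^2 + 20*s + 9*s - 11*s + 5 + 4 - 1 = -56*s^2 + 18*s + 8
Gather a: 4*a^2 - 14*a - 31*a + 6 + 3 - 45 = 4*a^2 - 45*a - 36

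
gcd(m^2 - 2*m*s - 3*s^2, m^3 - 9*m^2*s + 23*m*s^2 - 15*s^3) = -m + 3*s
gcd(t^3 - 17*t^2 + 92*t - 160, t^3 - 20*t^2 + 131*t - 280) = t^2 - 13*t + 40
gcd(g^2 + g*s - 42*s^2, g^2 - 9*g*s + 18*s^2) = -g + 6*s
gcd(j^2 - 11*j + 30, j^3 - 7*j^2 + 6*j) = j - 6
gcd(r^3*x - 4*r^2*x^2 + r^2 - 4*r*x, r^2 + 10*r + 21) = 1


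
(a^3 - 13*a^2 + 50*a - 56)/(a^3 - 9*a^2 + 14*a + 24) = (a^2 - 9*a + 14)/(a^2 - 5*a - 6)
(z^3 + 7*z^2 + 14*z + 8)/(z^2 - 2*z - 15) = (z^3 + 7*z^2 + 14*z + 8)/(z^2 - 2*z - 15)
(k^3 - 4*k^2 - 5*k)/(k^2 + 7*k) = (k^2 - 4*k - 5)/(k + 7)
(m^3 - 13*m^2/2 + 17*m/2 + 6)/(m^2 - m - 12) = (2*m^2 - 5*m - 3)/(2*(m + 3))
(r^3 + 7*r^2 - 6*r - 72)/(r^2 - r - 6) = (r^2 + 10*r + 24)/(r + 2)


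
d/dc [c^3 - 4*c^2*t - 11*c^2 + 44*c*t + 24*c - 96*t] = 3*c^2 - 8*c*t - 22*c + 44*t + 24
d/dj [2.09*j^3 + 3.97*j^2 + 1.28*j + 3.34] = 6.27*j^2 + 7.94*j + 1.28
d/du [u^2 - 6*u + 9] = 2*u - 6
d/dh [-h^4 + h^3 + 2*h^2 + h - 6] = -4*h^3 + 3*h^2 + 4*h + 1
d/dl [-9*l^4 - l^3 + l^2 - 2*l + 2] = -36*l^3 - 3*l^2 + 2*l - 2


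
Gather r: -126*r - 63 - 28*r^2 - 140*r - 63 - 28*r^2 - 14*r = -56*r^2 - 280*r - 126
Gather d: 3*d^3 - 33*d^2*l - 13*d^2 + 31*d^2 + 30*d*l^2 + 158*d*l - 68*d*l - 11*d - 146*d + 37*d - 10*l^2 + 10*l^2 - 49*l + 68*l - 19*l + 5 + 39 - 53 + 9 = 3*d^3 + d^2*(18 - 33*l) + d*(30*l^2 + 90*l - 120)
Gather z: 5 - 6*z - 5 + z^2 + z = z^2 - 5*z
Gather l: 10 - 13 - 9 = -12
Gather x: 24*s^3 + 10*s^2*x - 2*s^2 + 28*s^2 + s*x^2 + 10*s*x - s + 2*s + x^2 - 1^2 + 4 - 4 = 24*s^3 + 26*s^2 + s + x^2*(s + 1) + x*(10*s^2 + 10*s) - 1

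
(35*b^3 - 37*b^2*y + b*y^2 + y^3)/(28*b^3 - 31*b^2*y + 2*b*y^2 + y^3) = (-5*b + y)/(-4*b + y)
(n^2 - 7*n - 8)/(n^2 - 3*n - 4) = (n - 8)/(n - 4)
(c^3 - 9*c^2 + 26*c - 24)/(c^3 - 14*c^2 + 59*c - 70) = (c^2 - 7*c + 12)/(c^2 - 12*c + 35)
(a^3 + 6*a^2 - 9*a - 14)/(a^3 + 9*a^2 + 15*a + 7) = (a - 2)/(a + 1)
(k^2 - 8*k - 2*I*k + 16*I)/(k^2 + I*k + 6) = (k - 8)/(k + 3*I)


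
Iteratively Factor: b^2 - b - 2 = (b + 1)*(b - 2)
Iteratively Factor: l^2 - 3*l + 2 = (l - 2)*(l - 1)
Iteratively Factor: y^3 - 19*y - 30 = (y + 3)*(y^2 - 3*y - 10) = (y + 2)*(y + 3)*(y - 5)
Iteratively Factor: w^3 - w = (w - 1)*(w^2 + w) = w*(w - 1)*(w + 1)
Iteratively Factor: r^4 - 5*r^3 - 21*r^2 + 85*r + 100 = (r + 4)*(r^3 - 9*r^2 + 15*r + 25) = (r + 1)*(r + 4)*(r^2 - 10*r + 25) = (r - 5)*(r + 1)*(r + 4)*(r - 5)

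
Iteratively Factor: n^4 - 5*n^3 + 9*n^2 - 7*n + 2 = (n - 1)*(n^3 - 4*n^2 + 5*n - 2) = (n - 1)^2*(n^2 - 3*n + 2) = (n - 1)^3*(n - 2)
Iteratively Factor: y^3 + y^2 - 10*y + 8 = (y + 4)*(y^2 - 3*y + 2) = (y - 2)*(y + 4)*(y - 1)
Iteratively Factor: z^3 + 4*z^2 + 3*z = (z + 1)*(z^2 + 3*z) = z*(z + 1)*(z + 3)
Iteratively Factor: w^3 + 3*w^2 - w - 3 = (w + 1)*(w^2 + 2*w - 3) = (w - 1)*(w + 1)*(w + 3)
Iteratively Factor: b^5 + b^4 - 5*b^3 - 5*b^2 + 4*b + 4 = (b + 2)*(b^4 - b^3 - 3*b^2 + b + 2) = (b + 1)*(b + 2)*(b^3 - 2*b^2 - b + 2) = (b - 1)*(b + 1)*(b + 2)*(b^2 - b - 2) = (b - 2)*(b - 1)*(b + 1)*(b + 2)*(b + 1)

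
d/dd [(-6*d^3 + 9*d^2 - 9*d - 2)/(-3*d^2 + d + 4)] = 2*(9*d^4 - 6*d^3 - 45*d^2 + 30*d - 17)/(9*d^4 - 6*d^3 - 23*d^2 + 8*d + 16)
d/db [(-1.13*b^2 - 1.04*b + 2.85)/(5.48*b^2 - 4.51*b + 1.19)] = (10.7955*b^2 - 33.9254*b + 11.6159)/(30.0304*b^4 - 49.4296*b^3 + 33.3825*b^2 - 10.7338*b + 1.4161)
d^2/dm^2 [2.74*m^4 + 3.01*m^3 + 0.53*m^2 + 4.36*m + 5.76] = 32.88*m^2 + 18.06*m + 1.06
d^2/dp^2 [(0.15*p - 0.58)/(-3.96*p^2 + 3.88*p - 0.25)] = (-(0.15*p - 0.58)*(7.92*p - 3.88)*(15.84*p - 7.76) + (3.564*p - 5.7576)*(3.96*p^2 - 3.88*p + 0.25))/(3.96*p^2 - 3.88*p + 0.25)^3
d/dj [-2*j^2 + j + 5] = 1 - 4*j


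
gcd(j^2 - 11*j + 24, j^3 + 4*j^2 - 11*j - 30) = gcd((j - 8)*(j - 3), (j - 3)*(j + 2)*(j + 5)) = j - 3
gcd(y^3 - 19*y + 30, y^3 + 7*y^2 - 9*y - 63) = y - 3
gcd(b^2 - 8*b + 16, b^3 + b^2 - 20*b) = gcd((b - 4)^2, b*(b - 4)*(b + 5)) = b - 4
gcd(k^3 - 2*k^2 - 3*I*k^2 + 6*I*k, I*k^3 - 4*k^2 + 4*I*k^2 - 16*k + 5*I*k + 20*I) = 1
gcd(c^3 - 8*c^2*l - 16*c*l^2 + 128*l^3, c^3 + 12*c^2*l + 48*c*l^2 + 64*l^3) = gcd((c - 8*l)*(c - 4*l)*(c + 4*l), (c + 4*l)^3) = c + 4*l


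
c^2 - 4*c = c*(c - 4)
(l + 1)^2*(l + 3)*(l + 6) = l^4 + 11*l^3 + 37*l^2 + 45*l + 18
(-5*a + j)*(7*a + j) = -35*a^2 + 2*a*j + j^2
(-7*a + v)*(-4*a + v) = 28*a^2 - 11*a*v + v^2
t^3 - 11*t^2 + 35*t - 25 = (t - 5)^2*(t - 1)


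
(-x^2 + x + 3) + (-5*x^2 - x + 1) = 4 - 6*x^2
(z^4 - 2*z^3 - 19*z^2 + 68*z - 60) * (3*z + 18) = 3*z^5 + 12*z^4 - 93*z^3 - 138*z^2 + 1044*z - 1080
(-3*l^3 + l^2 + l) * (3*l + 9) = -9*l^4 - 24*l^3 + 12*l^2 + 9*l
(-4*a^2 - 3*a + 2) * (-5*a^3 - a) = 20*a^5 + 15*a^4 - 6*a^3 + 3*a^2 - 2*a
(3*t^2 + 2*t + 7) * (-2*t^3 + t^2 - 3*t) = -6*t^5 - t^4 - 21*t^3 + t^2 - 21*t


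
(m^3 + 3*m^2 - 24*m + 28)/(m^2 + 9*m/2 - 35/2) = 2*(m^2 - 4*m + 4)/(2*m - 5)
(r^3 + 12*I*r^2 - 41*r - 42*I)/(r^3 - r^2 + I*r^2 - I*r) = (r^3 + 12*I*r^2 - 41*r - 42*I)/(r*(r^2 - r + I*r - I))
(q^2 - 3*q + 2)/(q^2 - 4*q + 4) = (q - 1)/(q - 2)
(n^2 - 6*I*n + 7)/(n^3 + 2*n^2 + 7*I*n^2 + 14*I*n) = (n^2 - 6*I*n + 7)/(n*(n^2 + n*(2 + 7*I) + 14*I))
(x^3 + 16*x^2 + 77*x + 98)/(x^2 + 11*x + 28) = (x^2 + 9*x + 14)/(x + 4)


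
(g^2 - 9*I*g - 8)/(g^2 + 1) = (g - 8*I)/(g + I)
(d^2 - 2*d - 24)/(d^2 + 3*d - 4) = (d - 6)/(d - 1)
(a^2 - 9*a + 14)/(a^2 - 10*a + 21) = (a - 2)/(a - 3)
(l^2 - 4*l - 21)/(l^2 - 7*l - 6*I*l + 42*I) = (l + 3)/(l - 6*I)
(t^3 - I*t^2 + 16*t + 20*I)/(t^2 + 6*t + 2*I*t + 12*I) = (t^2 - 3*I*t + 10)/(t + 6)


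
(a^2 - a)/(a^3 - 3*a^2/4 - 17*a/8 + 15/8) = 8*a/(8*a^2 + 2*a - 15)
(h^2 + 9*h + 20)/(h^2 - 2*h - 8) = (h^2 + 9*h + 20)/(h^2 - 2*h - 8)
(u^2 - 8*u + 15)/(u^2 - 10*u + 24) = (u^2 - 8*u + 15)/(u^2 - 10*u + 24)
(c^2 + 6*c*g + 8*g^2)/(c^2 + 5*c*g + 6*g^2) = (c + 4*g)/(c + 3*g)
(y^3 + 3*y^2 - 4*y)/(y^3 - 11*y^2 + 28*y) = (y^2 + 3*y - 4)/(y^2 - 11*y + 28)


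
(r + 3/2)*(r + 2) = r^2 + 7*r/2 + 3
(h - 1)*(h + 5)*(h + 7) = h^3 + 11*h^2 + 23*h - 35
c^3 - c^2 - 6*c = c*(c - 3)*(c + 2)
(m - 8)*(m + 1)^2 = m^3 - 6*m^2 - 15*m - 8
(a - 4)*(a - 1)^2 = a^3 - 6*a^2 + 9*a - 4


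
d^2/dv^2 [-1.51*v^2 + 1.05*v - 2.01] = -3.02000000000000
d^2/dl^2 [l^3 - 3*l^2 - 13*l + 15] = 6*l - 6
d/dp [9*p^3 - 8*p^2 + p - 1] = 27*p^2 - 16*p + 1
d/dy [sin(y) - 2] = cos(y)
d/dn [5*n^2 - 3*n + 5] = 10*n - 3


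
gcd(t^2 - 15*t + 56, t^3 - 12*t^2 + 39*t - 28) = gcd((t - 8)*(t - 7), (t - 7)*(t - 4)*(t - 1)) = t - 7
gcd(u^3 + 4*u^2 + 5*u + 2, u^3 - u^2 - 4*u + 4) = u + 2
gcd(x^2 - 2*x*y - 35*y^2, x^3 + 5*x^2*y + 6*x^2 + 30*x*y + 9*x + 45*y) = x + 5*y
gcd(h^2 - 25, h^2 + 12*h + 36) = 1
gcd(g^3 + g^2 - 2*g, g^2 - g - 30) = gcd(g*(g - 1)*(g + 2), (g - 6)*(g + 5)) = 1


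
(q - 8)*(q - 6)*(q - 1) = q^3 - 15*q^2 + 62*q - 48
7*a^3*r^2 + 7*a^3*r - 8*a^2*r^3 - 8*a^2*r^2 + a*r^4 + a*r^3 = r*(-7*a + r)*(-a + r)*(a*r + a)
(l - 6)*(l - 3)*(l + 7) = l^3 - 2*l^2 - 45*l + 126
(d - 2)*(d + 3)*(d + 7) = d^3 + 8*d^2 + d - 42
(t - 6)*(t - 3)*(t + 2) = t^3 - 7*t^2 + 36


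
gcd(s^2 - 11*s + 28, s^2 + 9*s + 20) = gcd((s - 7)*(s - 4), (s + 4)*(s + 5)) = 1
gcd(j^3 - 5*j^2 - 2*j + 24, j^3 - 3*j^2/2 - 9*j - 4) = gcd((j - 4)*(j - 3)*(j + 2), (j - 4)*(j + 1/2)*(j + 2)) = j^2 - 2*j - 8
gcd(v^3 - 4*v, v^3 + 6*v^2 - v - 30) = v - 2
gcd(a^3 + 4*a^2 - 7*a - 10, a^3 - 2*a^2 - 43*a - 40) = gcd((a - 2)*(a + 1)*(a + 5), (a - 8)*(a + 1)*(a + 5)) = a^2 + 6*a + 5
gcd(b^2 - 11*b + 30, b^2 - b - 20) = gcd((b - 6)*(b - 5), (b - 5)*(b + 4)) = b - 5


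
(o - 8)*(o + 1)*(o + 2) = o^3 - 5*o^2 - 22*o - 16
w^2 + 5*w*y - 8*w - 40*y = (w - 8)*(w + 5*y)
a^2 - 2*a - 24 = (a - 6)*(a + 4)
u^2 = u^2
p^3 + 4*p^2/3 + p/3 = p*(p + 1/3)*(p + 1)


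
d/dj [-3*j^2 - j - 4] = -6*j - 1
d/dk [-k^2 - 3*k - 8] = -2*k - 3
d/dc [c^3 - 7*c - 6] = 3*c^2 - 7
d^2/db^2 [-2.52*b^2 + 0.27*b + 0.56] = -5.04000000000000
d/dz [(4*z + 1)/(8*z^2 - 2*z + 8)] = (-16*z^2 - 8*z + 17)/(2*(16*z^4 - 8*z^3 + 33*z^2 - 8*z + 16))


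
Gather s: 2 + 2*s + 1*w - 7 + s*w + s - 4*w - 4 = s*(w + 3) - 3*w - 9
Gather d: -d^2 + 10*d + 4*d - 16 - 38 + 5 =-d^2 + 14*d - 49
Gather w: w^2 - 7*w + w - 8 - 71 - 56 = w^2 - 6*w - 135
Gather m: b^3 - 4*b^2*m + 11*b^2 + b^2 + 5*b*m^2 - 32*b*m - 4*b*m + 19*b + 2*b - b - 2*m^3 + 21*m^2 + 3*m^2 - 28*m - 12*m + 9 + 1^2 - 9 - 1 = b^3 + 12*b^2 + 20*b - 2*m^3 + m^2*(5*b + 24) + m*(-4*b^2 - 36*b - 40)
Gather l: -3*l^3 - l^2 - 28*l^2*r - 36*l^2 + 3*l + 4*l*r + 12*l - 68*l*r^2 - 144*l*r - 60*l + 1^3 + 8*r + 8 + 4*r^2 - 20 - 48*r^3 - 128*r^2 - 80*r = -3*l^3 + l^2*(-28*r - 37) + l*(-68*r^2 - 140*r - 45) - 48*r^3 - 124*r^2 - 72*r - 11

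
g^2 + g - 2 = (g - 1)*(g + 2)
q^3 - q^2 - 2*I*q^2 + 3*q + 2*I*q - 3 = (q - 1)*(q - 3*I)*(q + I)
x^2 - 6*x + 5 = (x - 5)*(x - 1)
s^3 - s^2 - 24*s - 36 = (s - 6)*(s + 2)*(s + 3)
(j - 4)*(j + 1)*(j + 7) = j^3 + 4*j^2 - 25*j - 28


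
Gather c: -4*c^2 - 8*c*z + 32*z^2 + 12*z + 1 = -4*c^2 - 8*c*z + 32*z^2 + 12*z + 1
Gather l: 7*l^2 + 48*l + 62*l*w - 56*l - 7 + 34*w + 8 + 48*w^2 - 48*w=7*l^2 + l*(62*w - 8) + 48*w^2 - 14*w + 1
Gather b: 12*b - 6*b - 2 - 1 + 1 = 6*b - 2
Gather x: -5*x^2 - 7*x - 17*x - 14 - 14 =-5*x^2 - 24*x - 28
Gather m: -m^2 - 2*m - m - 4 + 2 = -m^2 - 3*m - 2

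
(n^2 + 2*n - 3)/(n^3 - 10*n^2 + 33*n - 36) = (n^2 + 2*n - 3)/(n^3 - 10*n^2 + 33*n - 36)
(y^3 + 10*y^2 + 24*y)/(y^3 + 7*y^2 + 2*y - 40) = y*(y + 6)/(y^2 + 3*y - 10)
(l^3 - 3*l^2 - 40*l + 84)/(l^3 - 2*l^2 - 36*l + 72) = (l - 7)/(l - 6)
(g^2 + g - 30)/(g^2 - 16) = (g^2 + g - 30)/(g^2 - 16)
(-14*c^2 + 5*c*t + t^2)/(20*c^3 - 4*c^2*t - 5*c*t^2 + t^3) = (7*c + t)/(-10*c^2 - 3*c*t + t^2)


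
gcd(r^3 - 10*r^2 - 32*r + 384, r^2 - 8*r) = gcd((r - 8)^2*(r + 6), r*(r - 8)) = r - 8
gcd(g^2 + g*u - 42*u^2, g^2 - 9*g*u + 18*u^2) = -g + 6*u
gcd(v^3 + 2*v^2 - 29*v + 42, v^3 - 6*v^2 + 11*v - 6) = v^2 - 5*v + 6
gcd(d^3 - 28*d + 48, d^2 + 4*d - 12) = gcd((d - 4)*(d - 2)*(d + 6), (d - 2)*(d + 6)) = d^2 + 4*d - 12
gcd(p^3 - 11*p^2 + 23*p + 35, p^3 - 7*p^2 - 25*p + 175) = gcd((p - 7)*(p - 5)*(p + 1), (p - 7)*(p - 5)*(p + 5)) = p^2 - 12*p + 35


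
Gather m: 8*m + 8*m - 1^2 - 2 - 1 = 16*m - 4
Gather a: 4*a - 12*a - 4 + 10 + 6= 12 - 8*a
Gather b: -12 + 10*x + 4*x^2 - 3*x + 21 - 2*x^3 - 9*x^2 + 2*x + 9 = -2*x^3 - 5*x^2 + 9*x + 18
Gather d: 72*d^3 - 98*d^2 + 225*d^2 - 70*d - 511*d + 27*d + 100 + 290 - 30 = 72*d^3 + 127*d^2 - 554*d + 360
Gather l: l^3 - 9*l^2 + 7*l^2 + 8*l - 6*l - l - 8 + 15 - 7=l^3 - 2*l^2 + l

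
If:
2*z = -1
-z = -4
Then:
No Solution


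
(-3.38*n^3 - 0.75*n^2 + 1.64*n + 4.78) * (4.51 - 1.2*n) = 4.056*n^4 - 14.3438*n^3 - 5.3505*n^2 + 1.6604*n + 21.5578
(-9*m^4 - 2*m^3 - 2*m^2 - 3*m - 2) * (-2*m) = 18*m^5 + 4*m^4 + 4*m^3 + 6*m^2 + 4*m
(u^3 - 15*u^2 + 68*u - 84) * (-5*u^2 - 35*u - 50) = -5*u^5 + 40*u^4 + 135*u^3 - 1210*u^2 - 460*u + 4200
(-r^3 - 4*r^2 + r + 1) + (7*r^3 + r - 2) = 6*r^3 - 4*r^2 + 2*r - 1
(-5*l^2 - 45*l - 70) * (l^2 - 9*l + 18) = -5*l^4 + 245*l^2 - 180*l - 1260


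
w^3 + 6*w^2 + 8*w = w*(w + 2)*(w + 4)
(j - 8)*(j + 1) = j^2 - 7*j - 8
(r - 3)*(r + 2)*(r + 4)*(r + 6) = r^4 + 9*r^3 + 8*r^2 - 84*r - 144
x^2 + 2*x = x*(x + 2)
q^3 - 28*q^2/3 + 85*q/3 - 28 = (q - 4)*(q - 3)*(q - 7/3)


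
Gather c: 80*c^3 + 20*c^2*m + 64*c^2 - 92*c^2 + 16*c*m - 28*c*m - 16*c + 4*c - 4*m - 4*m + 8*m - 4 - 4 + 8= 80*c^3 + c^2*(20*m - 28) + c*(-12*m - 12)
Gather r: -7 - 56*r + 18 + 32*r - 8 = 3 - 24*r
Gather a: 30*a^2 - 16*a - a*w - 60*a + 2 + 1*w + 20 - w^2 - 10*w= 30*a^2 + a*(-w - 76) - w^2 - 9*w + 22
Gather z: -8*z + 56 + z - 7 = 49 - 7*z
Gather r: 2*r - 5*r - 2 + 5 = 3 - 3*r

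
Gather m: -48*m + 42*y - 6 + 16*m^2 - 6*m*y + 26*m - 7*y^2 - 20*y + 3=16*m^2 + m*(-6*y - 22) - 7*y^2 + 22*y - 3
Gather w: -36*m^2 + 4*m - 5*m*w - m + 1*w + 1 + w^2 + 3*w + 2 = -36*m^2 + 3*m + w^2 + w*(4 - 5*m) + 3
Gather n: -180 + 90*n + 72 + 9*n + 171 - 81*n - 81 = 18*n - 18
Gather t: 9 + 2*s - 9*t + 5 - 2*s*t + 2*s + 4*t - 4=4*s + t*(-2*s - 5) + 10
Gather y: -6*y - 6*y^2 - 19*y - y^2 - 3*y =-7*y^2 - 28*y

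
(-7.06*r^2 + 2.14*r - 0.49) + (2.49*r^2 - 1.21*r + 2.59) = -4.57*r^2 + 0.93*r + 2.1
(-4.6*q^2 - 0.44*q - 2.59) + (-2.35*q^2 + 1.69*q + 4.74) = -6.95*q^2 + 1.25*q + 2.15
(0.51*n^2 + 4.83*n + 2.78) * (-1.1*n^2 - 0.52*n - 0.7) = -0.561*n^4 - 5.5782*n^3 - 5.9266*n^2 - 4.8266*n - 1.946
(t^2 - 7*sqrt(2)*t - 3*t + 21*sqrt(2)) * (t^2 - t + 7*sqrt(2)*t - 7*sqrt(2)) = t^4 - 4*t^3 - 95*t^2 + 392*t - 294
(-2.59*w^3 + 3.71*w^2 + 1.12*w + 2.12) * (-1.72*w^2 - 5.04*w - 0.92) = 4.4548*w^5 + 6.6724*w^4 - 18.242*w^3 - 12.7044*w^2 - 11.7152*w - 1.9504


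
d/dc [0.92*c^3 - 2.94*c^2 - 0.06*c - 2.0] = 2.76*c^2 - 5.88*c - 0.06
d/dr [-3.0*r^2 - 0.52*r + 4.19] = -6.0*r - 0.52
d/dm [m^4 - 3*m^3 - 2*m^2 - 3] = m*(4*m^2 - 9*m - 4)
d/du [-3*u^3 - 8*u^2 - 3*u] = -9*u^2 - 16*u - 3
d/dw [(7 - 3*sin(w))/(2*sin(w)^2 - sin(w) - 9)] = (6*sin(w)^2 - 28*sin(w) + 34)*cos(w)/(sin(w) + cos(2*w) + 8)^2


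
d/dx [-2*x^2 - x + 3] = -4*x - 1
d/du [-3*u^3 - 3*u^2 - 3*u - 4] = -9*u^2 - 6*u - 3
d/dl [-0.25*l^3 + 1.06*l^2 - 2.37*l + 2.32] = -0.75*l^2 + 2.12*l - 2.37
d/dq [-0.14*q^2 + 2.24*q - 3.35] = 2.24 - 0.28*q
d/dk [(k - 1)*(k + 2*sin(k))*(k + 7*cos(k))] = (1 - k)*(k + 2*sin(k))*(7*sin(k) - 1) + (k - 1)*(k + 7*cos(k))*(2*cos(k) + 1) + (k + 2*sin(k))*(k + 7*cos(k))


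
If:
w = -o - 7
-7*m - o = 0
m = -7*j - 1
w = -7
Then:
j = -1/7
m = 0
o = 0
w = -7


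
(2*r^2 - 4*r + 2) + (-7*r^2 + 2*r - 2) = -5*r^2 - 2*r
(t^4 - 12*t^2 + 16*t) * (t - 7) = t^5 - 7*t^4 - 12*t^3 + 100*t^2 - 112*t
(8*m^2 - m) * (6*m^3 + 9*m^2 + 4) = 48*m^5 + 66*m^4 - 9*m^3 + 32*m^2 - 4*m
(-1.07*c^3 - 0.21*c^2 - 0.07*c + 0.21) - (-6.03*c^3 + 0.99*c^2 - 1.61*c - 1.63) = 4.96*c^3 - 1.2*c^2 + 1.54*c + 1.84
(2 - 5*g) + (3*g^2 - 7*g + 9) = 3*g^2 - 12*g + 11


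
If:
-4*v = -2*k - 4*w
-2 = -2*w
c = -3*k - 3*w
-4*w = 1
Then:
No Solution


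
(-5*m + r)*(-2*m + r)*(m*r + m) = 10*m^3*r + 10*m^3 - 7*m^2*r^2 - 7*m^2*r + m*r^3 + m*r^2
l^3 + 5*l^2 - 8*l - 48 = (l - 3)*(l + 4)^2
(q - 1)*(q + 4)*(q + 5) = q^3 + 8*q^2 + 11*q - 20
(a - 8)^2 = a^2 - 16*a + 64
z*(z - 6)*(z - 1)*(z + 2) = z^4 - 5*z^3 - 8*z^2 + 12*z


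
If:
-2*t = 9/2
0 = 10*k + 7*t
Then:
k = 63/40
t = -9/4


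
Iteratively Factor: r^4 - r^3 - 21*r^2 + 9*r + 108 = (r - 3)*(r^3 + 2*r^2 - 15*r - 36) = (r - 3)*(r + 3)*(r^2 - r - 12) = (r - 3)*(r + 3)^2*(r - 4)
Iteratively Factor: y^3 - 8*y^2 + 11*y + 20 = (y + 1)*(y^2 - 9*y + 20) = (y - 5)*(y + 1)*(y - 4)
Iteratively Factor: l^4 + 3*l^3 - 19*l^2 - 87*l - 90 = (l + 3)*(l^3 - 19*l - 30) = (l + 3)^2*(l^2 - 3*l - 10) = (l - 5)*(l + 3)^2*(l + 2)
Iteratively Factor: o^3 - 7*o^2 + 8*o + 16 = (o - 4)*(o^2 - 3*o - 4) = (o - 4)^2*(o + 1)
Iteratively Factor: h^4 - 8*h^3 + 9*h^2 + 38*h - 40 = (h - 4)*(h^3 - 4*h^2 - 7*h + 10) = (h - 5)*(h - 4)*(h^2 + h - 2) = (h - 5)*(h - 4)*(h - 1)*(h + 2)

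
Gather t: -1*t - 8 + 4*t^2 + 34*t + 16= 4*t^2 + 33*t + 8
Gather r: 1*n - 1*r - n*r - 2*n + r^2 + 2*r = -n + r^2 + r*(1 - n)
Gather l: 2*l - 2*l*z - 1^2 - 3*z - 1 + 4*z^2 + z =l*(2 - 2*z) + 4*z^2 - 2*z - 2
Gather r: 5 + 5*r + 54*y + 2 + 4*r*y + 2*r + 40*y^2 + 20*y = r*(4*y + 7) + 40*y^2 + 74*y + 7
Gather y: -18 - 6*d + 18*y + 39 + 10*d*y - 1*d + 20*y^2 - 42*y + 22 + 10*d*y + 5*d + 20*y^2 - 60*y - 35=-2*d + 40*y^2 + y*(20*d - 84) + 8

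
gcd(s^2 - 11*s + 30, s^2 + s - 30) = s - 5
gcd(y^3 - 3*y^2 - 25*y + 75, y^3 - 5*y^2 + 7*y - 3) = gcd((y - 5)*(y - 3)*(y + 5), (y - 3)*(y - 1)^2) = y - 3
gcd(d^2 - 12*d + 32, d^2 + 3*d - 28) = d - 4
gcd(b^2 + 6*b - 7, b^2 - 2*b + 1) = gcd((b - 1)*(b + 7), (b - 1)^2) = b - 1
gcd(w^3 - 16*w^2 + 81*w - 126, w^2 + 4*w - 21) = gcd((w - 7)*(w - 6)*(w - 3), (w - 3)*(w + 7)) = w - 3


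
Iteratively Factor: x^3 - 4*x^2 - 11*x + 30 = (x - 2)*(x^2 - 2*x - 15) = (x - 5)*(x - 2)*(x + 3)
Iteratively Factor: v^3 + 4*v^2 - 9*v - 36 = (v - 3)*(v^2 + 7*v + 12) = (v - 3)*(v + 4)*(v + 3)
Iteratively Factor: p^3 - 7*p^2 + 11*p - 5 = (p - 1)*(p^2 - 6*p + 5) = (p - 1)^2*(p - 5)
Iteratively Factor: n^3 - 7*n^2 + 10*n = (n)*(n^2 - 7*n + 10) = n*(n - 5)*(n - 2)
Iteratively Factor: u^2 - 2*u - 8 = (u - 4)*(u + 2)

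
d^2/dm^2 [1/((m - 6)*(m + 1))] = 2*((m - 6)^2 + (m - 6)*(m + 1) + (m + 1)^2)/((m - 6)^3*(m + 1)^3)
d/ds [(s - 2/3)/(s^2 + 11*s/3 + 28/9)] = 9*(-9*s^2 + 12*s + 50)/(81*s^4 + 594*s^3 + 1593*s^2 + 1848*s + 784)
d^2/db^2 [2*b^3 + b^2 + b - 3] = 12*b + 2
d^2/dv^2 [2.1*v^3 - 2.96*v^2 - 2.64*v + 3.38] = 12.6*v - 5.92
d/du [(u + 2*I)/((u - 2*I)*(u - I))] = (-u^2 - 4*I*u - 8)/(u^4 - 6*I*u^3 - 13*u^2 + 12*I*u + 4)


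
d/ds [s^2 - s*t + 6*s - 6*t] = 2*s - t + 6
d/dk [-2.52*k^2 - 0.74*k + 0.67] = -5.04*k - 0.74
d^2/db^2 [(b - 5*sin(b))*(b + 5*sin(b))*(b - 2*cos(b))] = 2*b^2*cos(b) + 8*b*sin(b) - 50*b*cos(2*b) + 6*b - 50*sin(2*b) - 33*cos(b)/2 + 225*cos(3*b)/2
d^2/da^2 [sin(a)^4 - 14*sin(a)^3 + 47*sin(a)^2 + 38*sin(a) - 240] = -16*sin(a)^4 + 126*sin(a)^3 - 176*sin(a)^2 - 122*sin(a) + 94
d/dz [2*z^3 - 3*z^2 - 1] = 6*z*(z - 1)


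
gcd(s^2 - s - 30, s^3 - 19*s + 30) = s + 5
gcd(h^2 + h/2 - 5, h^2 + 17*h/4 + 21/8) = 1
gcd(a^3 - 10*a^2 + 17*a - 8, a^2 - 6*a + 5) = a - 1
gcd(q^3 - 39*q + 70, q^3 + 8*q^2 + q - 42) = q^2 + 5*q - 14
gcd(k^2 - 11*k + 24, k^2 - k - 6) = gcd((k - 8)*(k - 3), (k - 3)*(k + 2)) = k - 3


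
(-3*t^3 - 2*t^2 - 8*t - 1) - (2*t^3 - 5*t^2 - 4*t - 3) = -5*t^3 + 3*t^2 - 4*t + 2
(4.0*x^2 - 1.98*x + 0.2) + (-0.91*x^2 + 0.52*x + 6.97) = 3.09*x^2 - 1.46*x + 7.17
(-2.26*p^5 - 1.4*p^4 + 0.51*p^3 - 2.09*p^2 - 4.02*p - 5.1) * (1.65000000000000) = -3.729*p^5 - 2.31*p^4 + 0.8415*p^3 - 3.4485*p^2 - 6.633*p - 8.415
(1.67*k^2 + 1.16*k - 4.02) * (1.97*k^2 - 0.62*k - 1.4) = 3.2899*k^4 + 1.2498*k^3 - 10.9766*k^2 + 0.8684*k + 5.628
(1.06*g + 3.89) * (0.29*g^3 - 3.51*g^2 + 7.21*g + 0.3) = 0.3074*g^4 - 2.5925*g^3 - 6.0113*g^2 + 28.3649*g + 1.167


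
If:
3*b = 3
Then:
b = 1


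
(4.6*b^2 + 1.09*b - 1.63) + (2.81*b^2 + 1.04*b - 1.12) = 7.41*b^2 + 2.13*b - 2.75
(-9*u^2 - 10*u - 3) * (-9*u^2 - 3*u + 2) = 81*u^4 + 117*u^3 + 39*u^2 - 11*u - 6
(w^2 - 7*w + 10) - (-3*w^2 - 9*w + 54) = 4*w^2 + 2*w - 44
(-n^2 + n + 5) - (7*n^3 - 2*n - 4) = -7*n^3 - n^2 + 3*n + 9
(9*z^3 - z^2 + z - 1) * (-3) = -27*z^3 + 3*z^2 - 3*z + 3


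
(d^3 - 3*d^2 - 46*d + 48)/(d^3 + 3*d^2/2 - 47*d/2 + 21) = 2*(d - 8)/(2*d - 7)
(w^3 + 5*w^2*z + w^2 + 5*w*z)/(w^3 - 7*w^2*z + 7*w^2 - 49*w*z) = (w^2 + 5*w*z + w + 5*z)/(w^2 - 7*w*z + 7*w - 49*z)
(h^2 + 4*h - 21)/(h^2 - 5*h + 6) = (h + 7)/(h - 2)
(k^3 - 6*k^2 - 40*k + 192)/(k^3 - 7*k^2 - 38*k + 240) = (k - 4)/(k - 5)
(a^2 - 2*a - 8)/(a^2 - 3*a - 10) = (a - 4)/(a - 5)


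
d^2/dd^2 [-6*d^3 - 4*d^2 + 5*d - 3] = -36*d - 8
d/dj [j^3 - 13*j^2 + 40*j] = 3*j^2 - 26*j + 40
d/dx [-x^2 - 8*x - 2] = -2*x - 8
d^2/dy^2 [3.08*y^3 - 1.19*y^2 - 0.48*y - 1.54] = 18.48*y - 2.38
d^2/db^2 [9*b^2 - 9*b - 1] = 18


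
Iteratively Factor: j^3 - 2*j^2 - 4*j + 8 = (j + 2)*(j^2 - 4*j + 4) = (j - 2)*(j + 2)*(j - 2)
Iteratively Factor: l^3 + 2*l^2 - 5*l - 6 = (l + 1)*(l^2 + l - 6) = (l + 1)*(l + 3)*(l - 2)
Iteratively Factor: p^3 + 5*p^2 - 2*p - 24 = (p + 3)*(p^2 + 2*p - 8) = (p + 3)*(p + 4)*(p - 2)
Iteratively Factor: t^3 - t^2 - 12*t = (t - 4)*(t^2 + 3*t) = (t - 4)*(t + 3)*(t)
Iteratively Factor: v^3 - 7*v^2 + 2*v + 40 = (v + 2)*(v^2 - 9*v + 20) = (v - 4)*(v + 2)*(v - 5)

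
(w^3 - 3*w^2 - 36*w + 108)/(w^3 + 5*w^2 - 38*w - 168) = (w^2 + 3*w - 18)/(w^2 + 11*w + 28)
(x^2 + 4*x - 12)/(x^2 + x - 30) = (x - 2)/(x - 5)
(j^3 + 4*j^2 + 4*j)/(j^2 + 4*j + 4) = j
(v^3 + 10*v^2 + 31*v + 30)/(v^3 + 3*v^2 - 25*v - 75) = (v + 2)/(v - 5)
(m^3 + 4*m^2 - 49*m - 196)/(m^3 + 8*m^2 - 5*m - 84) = (m - 7)/(m - 3)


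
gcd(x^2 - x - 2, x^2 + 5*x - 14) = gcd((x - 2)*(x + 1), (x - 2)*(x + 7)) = x - 2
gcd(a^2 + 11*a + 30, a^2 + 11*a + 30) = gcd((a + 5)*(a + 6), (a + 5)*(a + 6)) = a^2 + 11*a + 30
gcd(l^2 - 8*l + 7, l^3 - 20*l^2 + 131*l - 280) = l - 7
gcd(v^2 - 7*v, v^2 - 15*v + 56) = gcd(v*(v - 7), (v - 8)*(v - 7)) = v - 7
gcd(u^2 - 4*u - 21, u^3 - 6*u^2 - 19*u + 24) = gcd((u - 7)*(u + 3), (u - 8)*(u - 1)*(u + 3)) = u + 3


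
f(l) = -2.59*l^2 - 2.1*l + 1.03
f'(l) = -5.18*l - 2.1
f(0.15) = 0.66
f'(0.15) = -2.88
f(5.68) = -94.46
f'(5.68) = -31.52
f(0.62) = -1.27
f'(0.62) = -5.31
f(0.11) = 0.77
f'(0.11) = -2.67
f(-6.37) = -90.69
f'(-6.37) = 30.90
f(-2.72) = -12.42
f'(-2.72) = 11.99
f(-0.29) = 1.42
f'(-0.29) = -0.60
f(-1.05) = 0.38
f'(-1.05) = 3.34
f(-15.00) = -550.22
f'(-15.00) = 75.60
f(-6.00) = -79.61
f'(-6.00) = 28.98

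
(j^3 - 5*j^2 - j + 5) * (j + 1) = j^4 - 4*j^3 - 6*j^2 + 4*j + 5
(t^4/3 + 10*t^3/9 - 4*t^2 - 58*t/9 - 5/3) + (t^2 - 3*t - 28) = t^4/3 + 10*t^3/9 - 3*t^2 - 85*t/9 - 89/3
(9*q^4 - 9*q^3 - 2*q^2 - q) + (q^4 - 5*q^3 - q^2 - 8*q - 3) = 10*q^4 - 14*q^3 - 3*q^2 - 9*q - 3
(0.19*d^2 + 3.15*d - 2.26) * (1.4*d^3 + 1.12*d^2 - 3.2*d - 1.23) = 0.266*d^5 + 4.6228*d^4 - 0.244*d^3 - 12.8449*d^2 + 3.3575*d + 2.7798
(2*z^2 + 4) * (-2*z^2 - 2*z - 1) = -4*z^4 - 4*z^3 - 10*z^2 - 8*z - 4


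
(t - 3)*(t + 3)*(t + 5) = t^3 + 5*t^2 - 9*t - 45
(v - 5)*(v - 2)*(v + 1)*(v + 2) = v^4 - 4*v^3 - 9*v^2 + 16*v + 20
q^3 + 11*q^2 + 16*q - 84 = (q - 2)*(q + 6)*(q + 7)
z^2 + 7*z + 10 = (z + 2)*(z + 5)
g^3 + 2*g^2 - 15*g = g*(g - 3)*(g + 5)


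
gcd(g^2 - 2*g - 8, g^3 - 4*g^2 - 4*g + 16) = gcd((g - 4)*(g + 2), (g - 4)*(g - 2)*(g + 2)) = g^2 - 2*g - 8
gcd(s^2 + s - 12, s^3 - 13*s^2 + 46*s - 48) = s - 3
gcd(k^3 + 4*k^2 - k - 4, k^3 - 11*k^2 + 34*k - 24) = k - 1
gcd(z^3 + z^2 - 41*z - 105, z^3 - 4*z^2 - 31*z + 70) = z^2 - 2*z - 35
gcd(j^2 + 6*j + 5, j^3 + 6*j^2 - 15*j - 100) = j + 5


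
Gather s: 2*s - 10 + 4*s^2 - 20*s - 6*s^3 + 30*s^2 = -6*s^3 + 34*s^2 - 18*s - 10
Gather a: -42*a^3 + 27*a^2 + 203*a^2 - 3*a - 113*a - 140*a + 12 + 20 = -42*a^3 + 230*a^2 - 256*a + 32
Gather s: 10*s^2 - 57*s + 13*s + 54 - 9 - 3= 10*s^2 - 44*s + 42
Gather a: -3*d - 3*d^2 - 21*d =-3*d^2 - 24*d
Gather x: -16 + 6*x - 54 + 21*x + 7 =27*x - 63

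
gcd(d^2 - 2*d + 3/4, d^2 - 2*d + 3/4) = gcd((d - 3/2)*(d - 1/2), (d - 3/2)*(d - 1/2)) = d^2 - 2*d + 3/4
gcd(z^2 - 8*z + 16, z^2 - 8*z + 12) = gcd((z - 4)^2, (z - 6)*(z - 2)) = 1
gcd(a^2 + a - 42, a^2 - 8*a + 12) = a - 6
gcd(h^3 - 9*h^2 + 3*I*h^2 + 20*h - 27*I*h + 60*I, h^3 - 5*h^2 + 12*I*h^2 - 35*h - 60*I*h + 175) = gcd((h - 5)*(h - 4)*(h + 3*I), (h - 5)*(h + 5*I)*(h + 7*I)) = h - 5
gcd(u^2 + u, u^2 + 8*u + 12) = 1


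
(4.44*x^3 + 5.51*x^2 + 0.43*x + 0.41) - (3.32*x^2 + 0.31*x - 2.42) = 4.44*x^3 + 2.19*x^2 + 0.12*x + 2.83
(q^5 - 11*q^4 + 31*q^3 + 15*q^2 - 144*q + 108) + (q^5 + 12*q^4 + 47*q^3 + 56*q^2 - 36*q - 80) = 2*q^5 + q^4 + 78*q^3 + 71*q^2 - 180*q + 28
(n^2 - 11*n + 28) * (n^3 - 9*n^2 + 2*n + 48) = n^5 - 20*n^4 + 129*n^3 - 226*n^2 - 472*n + 1344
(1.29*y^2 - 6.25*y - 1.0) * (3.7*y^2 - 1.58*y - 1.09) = 4.773*y^4 - 25.1632*y^3 + 4.7689*y^2 + 8.3925*y + 1.09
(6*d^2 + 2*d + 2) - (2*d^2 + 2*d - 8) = 4*d^2 + 10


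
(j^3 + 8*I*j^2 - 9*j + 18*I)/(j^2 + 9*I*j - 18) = j - I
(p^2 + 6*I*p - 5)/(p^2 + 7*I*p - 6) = (p + 5*I)/(p + 6*I)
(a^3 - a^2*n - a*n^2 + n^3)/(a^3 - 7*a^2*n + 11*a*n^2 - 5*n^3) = (a + n)/(a - 5*n)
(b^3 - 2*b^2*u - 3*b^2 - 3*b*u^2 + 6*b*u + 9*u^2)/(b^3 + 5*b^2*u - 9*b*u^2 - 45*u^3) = (b^2 + b*u - 3*b - 3*u)/(b^2 + 8*b*u + 15*u^2)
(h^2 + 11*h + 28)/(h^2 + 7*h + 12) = (h + 7)/(h + 3)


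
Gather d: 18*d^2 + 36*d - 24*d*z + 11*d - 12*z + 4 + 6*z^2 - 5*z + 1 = 18*d^2 + d*(47 - 24*z) + 6*z^2 - 17*z + 5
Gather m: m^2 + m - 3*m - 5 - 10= m^2 - 2*m - 15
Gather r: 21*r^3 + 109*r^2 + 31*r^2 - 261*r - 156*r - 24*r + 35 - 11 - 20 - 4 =21*r^3 + 140*r^2 - 441*r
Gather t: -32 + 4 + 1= -27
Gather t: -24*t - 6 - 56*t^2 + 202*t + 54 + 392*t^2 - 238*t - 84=336*t^2 - 60*t - 36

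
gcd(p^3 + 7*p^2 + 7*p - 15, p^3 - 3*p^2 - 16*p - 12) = 1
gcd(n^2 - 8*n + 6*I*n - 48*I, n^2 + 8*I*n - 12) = n + 6*I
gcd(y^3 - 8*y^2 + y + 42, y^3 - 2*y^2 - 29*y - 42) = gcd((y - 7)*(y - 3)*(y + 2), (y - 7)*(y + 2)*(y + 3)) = y^2 - 5*y - 14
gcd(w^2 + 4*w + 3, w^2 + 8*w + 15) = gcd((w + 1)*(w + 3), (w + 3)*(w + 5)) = w + 3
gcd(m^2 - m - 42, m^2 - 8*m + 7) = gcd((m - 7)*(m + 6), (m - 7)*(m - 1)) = m - 7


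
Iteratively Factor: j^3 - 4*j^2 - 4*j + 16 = (j - 4)*(j^2 - 4) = (j - 4)*(j + 2)*(j - 2)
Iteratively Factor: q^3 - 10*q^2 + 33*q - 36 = (q - 3)*(q^2 - 7*q + 12) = (q - 3)^2*(q - 4)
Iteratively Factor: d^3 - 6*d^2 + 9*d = (d - 3)*(d^2 - 3*d) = (d - 3)^2*(d)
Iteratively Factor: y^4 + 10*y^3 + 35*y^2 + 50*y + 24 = (y + 4)*(y^3 + 6*y^2 + 11*y + 6) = (y + 3)*(y + 4)*(y^2 + 3*y + 2) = (y + 2)*(y + 3)*(y + 4)*(y + 1)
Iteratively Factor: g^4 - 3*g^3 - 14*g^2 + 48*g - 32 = (g - 4)*(g^3 + g^2 - 10*g + 8) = (g - 4)*(g - 1)*(g^2 + 2*g - 8) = (g - 4)*(g - 2)*(g - 1)*(g + 4)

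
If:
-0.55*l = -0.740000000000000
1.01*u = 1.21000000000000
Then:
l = 1.35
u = 1.20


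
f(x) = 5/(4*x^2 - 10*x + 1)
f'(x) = 5*(10 - 8*x)/(4*x^2 - 10*x + 1)^2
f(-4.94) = 0.03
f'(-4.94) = 0.01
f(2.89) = 0.91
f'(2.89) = -2.16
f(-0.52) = 0.69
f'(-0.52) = 1.34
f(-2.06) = 0.13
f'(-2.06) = 0.09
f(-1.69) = 0.17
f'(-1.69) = 0.14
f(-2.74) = 0.09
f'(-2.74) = 0.05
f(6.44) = 0.05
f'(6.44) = -0.02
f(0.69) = -1.25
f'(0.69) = 1.40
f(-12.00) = 0.01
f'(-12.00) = 0.00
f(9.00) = 0.02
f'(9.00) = -0.00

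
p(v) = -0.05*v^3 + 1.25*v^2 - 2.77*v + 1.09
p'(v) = -0.15*v^2 + 2.5*v - 2.77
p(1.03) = -0.49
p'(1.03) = -0.35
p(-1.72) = 9.81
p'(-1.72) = -7.51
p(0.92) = -0.44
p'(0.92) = -0.60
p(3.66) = 5.24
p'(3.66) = 4.37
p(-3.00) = 22.00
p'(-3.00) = -11.62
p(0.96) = -0.46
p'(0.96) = -0.51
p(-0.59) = 3.17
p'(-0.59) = -4.30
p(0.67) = -0.22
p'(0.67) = -1.16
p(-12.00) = 300.73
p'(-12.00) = -54.37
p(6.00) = 18.67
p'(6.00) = 6.83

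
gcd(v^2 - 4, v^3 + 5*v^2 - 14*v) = v - 2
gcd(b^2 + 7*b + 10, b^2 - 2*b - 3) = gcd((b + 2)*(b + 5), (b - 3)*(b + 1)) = 1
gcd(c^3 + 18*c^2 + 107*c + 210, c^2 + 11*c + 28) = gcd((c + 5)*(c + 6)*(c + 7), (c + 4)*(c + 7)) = c + 7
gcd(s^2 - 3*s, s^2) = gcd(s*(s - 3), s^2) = s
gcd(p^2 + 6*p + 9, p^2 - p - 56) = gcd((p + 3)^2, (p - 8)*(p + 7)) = 1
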